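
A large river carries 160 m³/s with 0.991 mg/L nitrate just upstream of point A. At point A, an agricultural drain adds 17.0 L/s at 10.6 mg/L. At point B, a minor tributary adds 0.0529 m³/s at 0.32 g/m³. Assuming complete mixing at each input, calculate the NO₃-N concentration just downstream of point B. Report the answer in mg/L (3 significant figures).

17.0 L/s = 0.017 m³/s.
After input A: C = (160·0.991 + 0.017·10.6) / 160 = 0.992 mg/L.
After input B: C = (160·0.992 + 0.0529·0.32) / 160.1 = 0.9918 mg/L.

0.992 mg/L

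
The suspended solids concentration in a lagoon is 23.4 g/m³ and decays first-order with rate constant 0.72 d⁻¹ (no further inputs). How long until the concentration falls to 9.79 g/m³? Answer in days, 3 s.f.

1.21 d

t = ln(C₀/C)/k = ln(23.4/9.79)/0.72 = 0.8714/0.72 = 1.21 d.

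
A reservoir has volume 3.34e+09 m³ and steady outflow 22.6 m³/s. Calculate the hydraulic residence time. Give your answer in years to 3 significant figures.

Q = 22.6 m³/s × 3.156e+07 s/yr = 7.132e+08 m³/yr.
Hydraulic residence time τ = V/Q = 3.34e+09/7.132e+08 = 4.683 yr.

4.68 yr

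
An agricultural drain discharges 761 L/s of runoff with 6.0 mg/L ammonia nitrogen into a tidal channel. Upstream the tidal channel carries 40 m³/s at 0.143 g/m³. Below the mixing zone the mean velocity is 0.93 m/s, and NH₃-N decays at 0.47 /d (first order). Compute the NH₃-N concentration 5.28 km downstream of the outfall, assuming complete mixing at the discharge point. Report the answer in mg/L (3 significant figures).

761 L/s = 0.761 m³/s.
After complete mixing, C₀ = (0.761·6 + 40·0.143) / 40.76 = 0.2523 mg/L.
Travel time t = 5280 m / 0.93 m/s = 5677 s = 0.06571 d.
C = 0.2523·exp(−0.47·0.06571) = 0.2523·0.9696 = 0.2447 mg/L.

0.245 mg/L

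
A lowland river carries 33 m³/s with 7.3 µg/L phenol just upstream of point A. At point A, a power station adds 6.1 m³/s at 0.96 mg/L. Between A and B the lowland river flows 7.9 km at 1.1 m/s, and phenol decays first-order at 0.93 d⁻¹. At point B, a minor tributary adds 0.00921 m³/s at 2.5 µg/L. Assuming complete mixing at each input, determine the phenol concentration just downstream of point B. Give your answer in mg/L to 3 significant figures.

7.3 µg/L = 0.0073 mg/L.
After input A: C = (33·0.0073 + 6.1·0.96) / 39.1 = 0.1559 mg/L.
Over the 7.9 km reach to input B (t = 7182 s = 0.08312 d), decay gives C = 0.1559·exp(−0.93·0.08312) = 0.1443 mg/L.
2.5 µg/L = 0.0025 mg/L.
After input B: C = (39.1·0.1443 + 0.00921·0.0025) / 39.11 = 0.1443 mg/L.

0.144 mg/L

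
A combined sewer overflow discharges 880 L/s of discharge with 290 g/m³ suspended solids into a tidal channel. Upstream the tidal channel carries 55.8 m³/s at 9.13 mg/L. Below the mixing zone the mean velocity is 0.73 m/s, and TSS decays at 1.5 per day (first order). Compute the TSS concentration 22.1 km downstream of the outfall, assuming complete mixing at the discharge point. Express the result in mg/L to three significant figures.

7.98 mg/L

880 L/s = 0.88 m³/s.
After complete mixing, C₀ = (0.88·290 + 55.8·9.13) / 56.68 = 13.49 mg/L.
Travel time t = 2.21e+04 m / 0.73 m/s = 3.027e+04 s = 0.3504 d.
C = 13.49·exp(−1.5·0.3504) = 13.49·0.5912 = 7.976 mg/L.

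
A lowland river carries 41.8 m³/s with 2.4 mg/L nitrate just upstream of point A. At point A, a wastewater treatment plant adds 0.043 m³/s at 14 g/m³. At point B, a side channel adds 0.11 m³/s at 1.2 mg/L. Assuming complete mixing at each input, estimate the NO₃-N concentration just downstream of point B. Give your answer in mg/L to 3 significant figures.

2.41 mg/L

After input A: C = (41.8·2.4 + 0.043·14) / 41.84 = 2.412 mg/L.
After input B: C = (41.84·2.412 + 0.11·1.2) / 41.95 = 2.409 mg/L.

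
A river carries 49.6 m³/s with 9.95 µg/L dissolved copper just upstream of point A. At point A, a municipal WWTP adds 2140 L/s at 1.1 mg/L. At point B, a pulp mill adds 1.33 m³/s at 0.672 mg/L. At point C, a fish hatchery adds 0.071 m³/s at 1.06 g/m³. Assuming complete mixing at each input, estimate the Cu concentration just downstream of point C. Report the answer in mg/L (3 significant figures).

0.0718 mg/L

9.95 µg/L = 0.00995 mg/L.
2140 L/s = 2.14 m³/s.
After input A: C = (49.6·0.00995 + 2.14·1.1) / 51.74 = 0.05504 mg/L.
After input B: C = (51.74·0.05504 + 1.33·0.672) / 53.07 = 0.0705 mg/L.
After input C: C = (53.07·0.0705 + 0.071·1.06) / 53.14 = 0.07182 mg/L.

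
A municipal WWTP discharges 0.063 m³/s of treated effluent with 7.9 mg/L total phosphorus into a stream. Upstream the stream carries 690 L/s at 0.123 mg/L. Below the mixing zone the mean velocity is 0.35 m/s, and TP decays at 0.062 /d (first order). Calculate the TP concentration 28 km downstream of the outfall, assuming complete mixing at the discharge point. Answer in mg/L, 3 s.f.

0.731 mg/L

690 L/s = 0.69 m³/s.
After complete mixing, C₀ = (0.063·7.9 + 0.69·0.123) / 0.753 = 0.7737 mg/L.
Travel time t = 2.8e+04 m / 0.35 m/s = 8e+04 s = 0.9259 d.
C = 0.7737·exp(−0.062·0.9259) = 0.7737·0.9442 = 0.7305 mg/L.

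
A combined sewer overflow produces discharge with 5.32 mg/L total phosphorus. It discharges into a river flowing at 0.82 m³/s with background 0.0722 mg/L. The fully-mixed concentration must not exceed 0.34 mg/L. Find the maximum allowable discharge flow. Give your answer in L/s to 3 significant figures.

Mass balance at complete mixing: C_std·(Q_w + Q_r) = Q_w·C_e + Q_r·C_b.
Rearranging, Q_w = Q_r·(C_std − C_b)/(C_e − C_std) = 0.82·(0.34 − 0.0722) / (5.32 − 0.34) = 0.0441 m³/s.
= 44.1 L/s.

44.1 L/s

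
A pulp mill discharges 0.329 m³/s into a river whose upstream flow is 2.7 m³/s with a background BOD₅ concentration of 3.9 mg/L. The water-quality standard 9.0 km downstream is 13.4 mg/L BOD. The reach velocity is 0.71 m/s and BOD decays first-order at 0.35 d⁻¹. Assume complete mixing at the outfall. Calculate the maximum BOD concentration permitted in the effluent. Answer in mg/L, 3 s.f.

Travel time to the compliance point: t = 9000/0.71 = 1.268e+04 s = 0.1467 d; decay factor exp(−0.35·0.1467) = 0.9499.
So the concentration just after mixing may be at most 13.4/0.9499 = 14.11 mg/L.
Mass balance: 14.11·3.029 = 0.329·Cₑ + 2.7·3.9.
Cₑ = (42.73 − 10.53) / 0.329 = 97.86 mg/L.

97.9 mg/L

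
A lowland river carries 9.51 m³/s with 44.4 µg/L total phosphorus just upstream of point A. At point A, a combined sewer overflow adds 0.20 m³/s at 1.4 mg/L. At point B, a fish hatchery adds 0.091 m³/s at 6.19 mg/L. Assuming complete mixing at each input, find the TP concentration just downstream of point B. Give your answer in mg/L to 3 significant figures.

0.129 mg/L

44.4 µg/L = 0.0444 mg/L.
After input A: C = (9.51·0.0444 + 0.2·1.4) / 9.71 = 0.07232 mg/L.
After input B: C = (9.71·0.07232 + 0.091·6.19) / 9.801 = 0.1291 mg/L.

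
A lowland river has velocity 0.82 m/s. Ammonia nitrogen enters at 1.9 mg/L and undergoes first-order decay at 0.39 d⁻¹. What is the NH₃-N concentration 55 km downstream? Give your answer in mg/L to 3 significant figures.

1.40 mg/L

Travel time t = 55 km / 0.82 m/s = 5.5e+04/0.82 = 6.707e+04 s = 0.7763 d.
First-order decay: C = 1.9·exp(−0.39·0.7763) = 1.9·0.7388 = 1.404 mg/L.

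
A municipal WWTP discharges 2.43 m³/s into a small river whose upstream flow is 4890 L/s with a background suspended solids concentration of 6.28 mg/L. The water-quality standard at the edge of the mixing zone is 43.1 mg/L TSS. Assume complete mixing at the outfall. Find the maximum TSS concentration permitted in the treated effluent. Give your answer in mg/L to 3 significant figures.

4890 L/s = 4.89 m³/s.
Mass balance: 43.1·7.32 = 2.43·Cₑ + 4.89·6.28.
Cₑ = (315.5 − 30.71) / 2.43 = 117.2 mg/L.

117 mg/L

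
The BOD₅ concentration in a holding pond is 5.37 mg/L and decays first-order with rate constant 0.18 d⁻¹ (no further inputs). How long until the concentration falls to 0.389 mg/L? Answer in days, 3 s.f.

14.6 d

t = ln(C₀/C)/k = ln(5.37/0.389)/0.18 = 2.625/0.18 = 14.58 d.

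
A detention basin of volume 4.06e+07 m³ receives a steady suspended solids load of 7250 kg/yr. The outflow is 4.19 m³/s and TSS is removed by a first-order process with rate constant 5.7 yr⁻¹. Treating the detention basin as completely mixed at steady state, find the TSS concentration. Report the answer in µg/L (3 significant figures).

Outflow Q = 4.19 m³/s × 3.156e+07 s/yr = 1.322e+08 m³/yr.
Steady-state CSTR mass balance: W = Q·C + k·V·C, so C = W/(Q + kV).
Q + kV = 1.322e+08 + 5.7·4.06e+07 = 3.636e+08 m³/yr.
C = 7250/3.636e+08 = 1.994e-05 kg/m³ = 0.01994 mg/L = 19.94 µg/L.

19.9 µg/L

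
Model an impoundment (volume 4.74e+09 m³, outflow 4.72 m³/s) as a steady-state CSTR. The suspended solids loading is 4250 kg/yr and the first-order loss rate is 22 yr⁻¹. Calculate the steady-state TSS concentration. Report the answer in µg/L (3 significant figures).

0.0407 µg/L

Outflow Q = 4.72 m³/s × 3.156e+07 s/yr = 1.49e+08 m³/yr.
Steady-state CSTR mass balance: W = Q·C + k·V·C, so C = W/(Q + kV).
Q + kV = 1.49e+08 + 22·4.74e+09 = 1.044e+11 m³/yr.
C = 4250/1.044e+11 = 4.07e-08 kg/m³ = 4.07e-05 mg/L = 0.0407 µg/L.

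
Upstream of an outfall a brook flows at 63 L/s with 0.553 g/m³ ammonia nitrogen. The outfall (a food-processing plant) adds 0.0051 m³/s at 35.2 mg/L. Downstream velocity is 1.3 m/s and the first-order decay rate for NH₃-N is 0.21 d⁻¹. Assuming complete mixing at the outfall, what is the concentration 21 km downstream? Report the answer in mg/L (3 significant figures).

63 L/s = 0.063 m³/s.
After complete mixing, C₀ = (0.0051·35.2 + 0.063·0.553) / 0.0681 = 3.148 mg/L.
Travel time t = 2.1e+04 m / 1.3 m/s = 1.615e+04 s = 0.187 d.
C = 3.148·exp(−0.21·0.187) = 3.148·0.9615 = 3.027 mg/L.

3.03 mg/L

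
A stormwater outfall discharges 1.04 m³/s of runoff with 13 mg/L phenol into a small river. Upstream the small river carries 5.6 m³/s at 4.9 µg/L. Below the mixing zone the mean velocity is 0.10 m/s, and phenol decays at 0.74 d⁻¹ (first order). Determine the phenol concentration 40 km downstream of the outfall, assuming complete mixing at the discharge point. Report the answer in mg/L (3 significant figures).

4.9 µg/L = 0.0049 mg/L.
After complete mixing, C₀ = (1.04·13 + 5.6·0.0049) / 6.64 = 2.04 mg/L.
Travel time t = 4e+04 m / 0.10 m/s = 4e+05 s = 4.63 d.
C = 2.04·exp(−0.74·4.63) = 2.04·0.03252 = 0.06635 mg/L.

0.0663 mg/L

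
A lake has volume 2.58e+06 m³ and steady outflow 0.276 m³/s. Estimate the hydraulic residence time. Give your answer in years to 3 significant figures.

0.296 yr

Q = 0.276 m³/s × 3.156e+07 s/yr = 8.71e+06 m³/yr.
Hydraulic residence time τ = V/Q = 2.58e+06/8.71e+06 = 0.2962 yr.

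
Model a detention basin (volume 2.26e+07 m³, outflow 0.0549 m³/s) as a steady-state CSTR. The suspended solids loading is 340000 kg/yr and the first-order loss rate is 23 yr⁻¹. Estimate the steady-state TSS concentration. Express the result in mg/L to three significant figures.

0.652 mg/L

Outflow Q = 0.0549 m³/s × 3.156e+07 s/yr = 1.733e+06 m³/yr.
Steady-state CSTR mass balance: W = Q·C + k·V·C, so C = W/(Q + kV).
Q + kV = 1.733e+06 + 23·2.26e+07 = 5.215e+08 m³/yr.
C = 340000/5.215e+08 = 0.0006519 kg/m³ = 0.6519 mg/L.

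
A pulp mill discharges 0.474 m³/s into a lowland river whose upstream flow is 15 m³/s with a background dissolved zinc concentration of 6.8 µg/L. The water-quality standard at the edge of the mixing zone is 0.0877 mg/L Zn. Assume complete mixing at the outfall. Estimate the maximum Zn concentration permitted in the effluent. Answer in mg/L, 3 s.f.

6.8 µg/L = 0.0068 mg/L.
Mass balance: 0.0877·15.47 = 0.474·Cₑ + 15·0.0068.
Cₑ = (1.357 − 0.102) / 0.474 = 2.648 mg/L.

2.65 mg/L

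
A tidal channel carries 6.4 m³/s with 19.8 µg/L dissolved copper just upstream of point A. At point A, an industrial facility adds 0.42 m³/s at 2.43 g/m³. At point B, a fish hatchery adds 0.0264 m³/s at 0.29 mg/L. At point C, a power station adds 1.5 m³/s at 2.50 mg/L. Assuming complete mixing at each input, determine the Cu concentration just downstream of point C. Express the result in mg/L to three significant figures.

0.588 mg/L

19.8 µg/L = 0.0198 mg/L.
After input A: C = (6.4·0.0198 + 0.42·2.43) / 6.82 = 0.1682 mg/L.
After input B: C = (6.82·0.1682 + 0.0264·0.29) / 6.846 = 0.1687 mg/L.
After input C: C = (6.846·0.1687 + 1.5·2.5) / 8.346 = 0.5877 mg/L.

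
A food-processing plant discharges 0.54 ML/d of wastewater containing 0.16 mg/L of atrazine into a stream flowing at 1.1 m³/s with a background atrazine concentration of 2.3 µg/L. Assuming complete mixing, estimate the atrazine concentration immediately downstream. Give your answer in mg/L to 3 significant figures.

0.00319 mg/L

0.54 ML/d = 0.00625 m³/s.
2.3 µg/L = 0.0023 mg/L.
Flow-weighted mixing gives C = (0.00625·0.16 + 1.1·0.0023) / (0.00625 + 1.1) = 0.00353/1.106 = 0.003191 mg/L.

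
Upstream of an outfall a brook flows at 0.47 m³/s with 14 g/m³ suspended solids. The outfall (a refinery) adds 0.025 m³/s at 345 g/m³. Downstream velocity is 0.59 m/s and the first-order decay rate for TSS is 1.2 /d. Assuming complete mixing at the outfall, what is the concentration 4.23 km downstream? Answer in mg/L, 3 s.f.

27.8 mg/L

After complete mixing, C₀ = (0.025·345 + 0.47·14) / 0.495 = 30.72 mg/L.
Travel time t = 4230 m / 0.59 m/s = 7169 s = 0.08298 d.
C = 30.72·exp(−1.2·0.08298) = 30.72·0.9052 = 27.81 mg/L.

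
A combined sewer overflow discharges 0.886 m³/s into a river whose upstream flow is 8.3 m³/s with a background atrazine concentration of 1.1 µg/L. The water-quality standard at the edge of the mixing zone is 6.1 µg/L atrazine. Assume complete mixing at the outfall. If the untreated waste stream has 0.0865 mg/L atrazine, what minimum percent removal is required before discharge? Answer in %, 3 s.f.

1.1 µg/L = 0.0011 mg/L.
6.1 µg/L = 0.0061 mg/L.
Mass balance: 0.0061·9.186 = 0.886·Cₑ + 8.3·0.0011.
Cₑ = (0.05603 − 0.00913) / 0.886 = 0.05294 mg/L.
Required removal = 1 − 0.05294/0.0865 = 38.8 %.

38.8 %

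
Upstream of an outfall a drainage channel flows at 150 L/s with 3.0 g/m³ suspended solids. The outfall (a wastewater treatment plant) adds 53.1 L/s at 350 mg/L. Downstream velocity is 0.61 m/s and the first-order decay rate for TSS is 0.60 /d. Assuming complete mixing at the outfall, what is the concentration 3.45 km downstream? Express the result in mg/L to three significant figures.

90.1 mg/L

53.1 L/s = 0.0531 m³/s.
150 L/s = 0.15 m³/s.
After complete mixing, C₀ = (0.0531·350 + 0.15·3) / 0.2031 = 93.72 mg/L.
Travel time t = 3450 m / 0.61 m/s = 5656 s = 0.06546 d.
C = 93.72·exp(−0.60·0.06546) = 93.72·0.9615 = 90.11 mg/L.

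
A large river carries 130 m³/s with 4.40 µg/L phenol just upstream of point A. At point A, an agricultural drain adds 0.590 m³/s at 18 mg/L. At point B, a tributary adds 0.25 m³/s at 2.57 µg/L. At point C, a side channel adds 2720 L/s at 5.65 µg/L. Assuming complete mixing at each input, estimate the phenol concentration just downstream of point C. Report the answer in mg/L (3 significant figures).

4.40 µg/L = 0.0044 mg/L.
After input A: C = (130·0.0044 + 0.59·18) / 130.6 = 0.0857 mg/L.
2.57 µg/L = 0.00257 mg/L.
After input B: C = (130.6·0.0857 + 0.25·0.00257) / 130.8 = 0.08554 mg/L.
2720 L/s = 2.72 m³/s.
5.65 µg/L = 0.00565 mg/L.
After input C: C = (130.8·0.08554 + 2.72·0.00565) / 133.6 = 0.08392 mg/L.

0.0839 mg/L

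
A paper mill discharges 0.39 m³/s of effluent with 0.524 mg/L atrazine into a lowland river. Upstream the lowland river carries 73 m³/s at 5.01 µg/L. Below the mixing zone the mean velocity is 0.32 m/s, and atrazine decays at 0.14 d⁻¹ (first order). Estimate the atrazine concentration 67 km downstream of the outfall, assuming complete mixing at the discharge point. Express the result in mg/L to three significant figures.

5.01 µg/L = 0.00501 mg/L.
After complete mixing, C₀ = (0.39·0.524 + 73·0.00501) / 73.39 = 0.007768 mg/L.
Travel time t = 6.7e+04 m / 0.32 m/s = 2.094e+05 s = 2.423 d.
C = 0.007768·exp(−0.14·2.423) = 0.007768·0.7123 = 0.005533 mg/L.

0.00553 mg/L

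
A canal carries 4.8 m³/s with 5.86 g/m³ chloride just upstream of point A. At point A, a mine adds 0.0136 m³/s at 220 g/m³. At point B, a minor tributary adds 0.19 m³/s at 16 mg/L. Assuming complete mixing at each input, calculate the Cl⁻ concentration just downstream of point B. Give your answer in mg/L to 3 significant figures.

6.83 mg/L

After input A: C = (4.8·5.86 + 0.0136·220) / 4.814 = 6.465 mg/L.
After input B: C = (4.814·6.465 + 0.19·16) / 5.004 = 6.827 mg/L.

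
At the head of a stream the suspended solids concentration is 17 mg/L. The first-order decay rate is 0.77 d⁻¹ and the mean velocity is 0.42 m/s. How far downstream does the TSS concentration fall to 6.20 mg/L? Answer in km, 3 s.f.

From C = C₀·e^(−kt), t = ln(C₀/C)/k = ln(17/6.20)/0.77 = 1.009/0.77 = 1.31 d.
Distance = v·t = 0.42 m/s × 1.132e+05 s = 4.754e+04 m = 47.54 km.

47.5 km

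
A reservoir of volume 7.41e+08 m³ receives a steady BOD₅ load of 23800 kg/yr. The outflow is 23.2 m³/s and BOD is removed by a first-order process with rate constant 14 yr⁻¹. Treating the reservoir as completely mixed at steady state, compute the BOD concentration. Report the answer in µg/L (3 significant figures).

Outflow Q = 23.2 m³/s × 3.156e+07 s/yr = 7.321e+08 m³/yr.
Steady-state CSTR mass balance: W = Q·C + k·V·C, so C = W/(Q + kV).
Q + kV = 7.321e+08 + 14·7.41e+08 = 1.111e+10 m³/yr.
C = 23800/1.111e+10 = 2.143e-06 kg/m³ = 0.002143 mg/L = 2.143 µg/L.

2.14 µg/L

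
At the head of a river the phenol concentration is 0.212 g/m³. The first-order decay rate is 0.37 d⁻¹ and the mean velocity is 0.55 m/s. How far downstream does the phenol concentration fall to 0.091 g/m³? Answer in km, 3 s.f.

109 km

From C = C₀·e^(−kt), t = ln(C₀/C)/k = ln(0.212/0.091)/0.37 = 0.8457/0.37 = 2.286 d.
Distance = v·t = 0.55 m/s × 1.975e+05 s = 1.086e+05 m = 108.6 km.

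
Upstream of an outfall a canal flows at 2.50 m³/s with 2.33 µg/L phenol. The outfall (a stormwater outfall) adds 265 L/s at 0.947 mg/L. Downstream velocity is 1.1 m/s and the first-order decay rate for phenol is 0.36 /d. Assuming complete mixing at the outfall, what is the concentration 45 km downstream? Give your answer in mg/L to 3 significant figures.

0.0783 mg/L

265 L/s = 0.265 m³/s.
2.33 µg/L = 0.00233 mg/L.
After complete mixing, C₀ = (0.265·0.947 + 2.5·0.00233) / 2.765 = 0.09287 mg/L.
Travel time t = 4.5e+04 m / 1.1 m/s = 4.091e+04 s = 0.4735 d.
C = 0.09287·exp(−0.36·0.4735) = 0.09287·0.8433 = 0.07831 mg/L.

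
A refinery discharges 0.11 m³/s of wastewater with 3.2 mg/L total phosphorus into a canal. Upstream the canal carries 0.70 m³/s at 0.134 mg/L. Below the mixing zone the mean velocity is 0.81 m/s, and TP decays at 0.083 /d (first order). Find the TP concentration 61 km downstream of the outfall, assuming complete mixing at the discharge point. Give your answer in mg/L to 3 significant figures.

0.512 mg/L

After complete mixing, C₀ = (0.11·3.2 + 0.7·0.134) / 0.81 = 0.5504 mg/L.
Travel time t = 6.1e+04 m / 0.81 m/s = 7.531e+04 s = 0.8716 d.
C = 0.5504·exp(−0.083·0.8716) = 0.5504·0.9302 = 0.512 mg/L.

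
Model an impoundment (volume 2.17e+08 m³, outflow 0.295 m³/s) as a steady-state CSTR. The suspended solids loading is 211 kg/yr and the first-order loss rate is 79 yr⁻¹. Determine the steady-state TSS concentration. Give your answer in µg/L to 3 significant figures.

Outflow Q = 0.295 m³/s × 3.156e+07 s/yr = 9.309e+06 m³/yr.
Steady-state CSTR mass balance: W = Q·C + k·V·C, so C = W/(Q + kV).
Q + kV = 9.309e+06 + 79·2.17e+08 = 1.715e+10 m³/yr.
C = 211/1.715e+10 = 1.23e-08 kg/m³ = 1.23e-05 mg/L = 0.0123 µg/L.

0.0123 µg/L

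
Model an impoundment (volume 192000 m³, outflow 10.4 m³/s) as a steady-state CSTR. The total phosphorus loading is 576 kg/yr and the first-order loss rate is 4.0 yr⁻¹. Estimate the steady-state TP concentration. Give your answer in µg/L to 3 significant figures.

Outflow Q = 10.4 m³/s × 3.156e+07 s/yr = 3.282e+08 m³/yr.
Steady-state CSTR mass balance: W = Q·C + k·V·C, so C = W/(Q + kV).
Q + kV = 3.282e+08 + 4.0·192000 = 3.29e+08 m³/yr.
C = 576/3.29e+08 = 1.751e-06 kg/m³ = 0.001751 mg/L = 1.751 µg/L.

1.75 µg/L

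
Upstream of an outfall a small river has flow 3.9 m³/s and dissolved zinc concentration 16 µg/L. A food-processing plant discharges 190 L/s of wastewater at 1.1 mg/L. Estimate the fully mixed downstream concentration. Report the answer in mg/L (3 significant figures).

190 L/s = 0.19 m³/s.
16 µg/L = 0.016 mg/L.
Conservation of mass across the mixing zone: C = (0.19·1.1 + 3.9·0.016) / (0.19 + 3.9) = 0.2714/4.09 = 0.06636 mg/L.

0.0664 mg/L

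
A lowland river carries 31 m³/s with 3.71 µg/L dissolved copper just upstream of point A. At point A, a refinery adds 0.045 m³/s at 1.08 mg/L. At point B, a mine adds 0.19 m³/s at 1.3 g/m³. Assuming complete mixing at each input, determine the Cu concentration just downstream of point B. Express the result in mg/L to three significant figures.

3.71 µg/L = 0.00371 mg/L.
After input A: C = (31·0.00371 + 0.045·1.08) / 31.05 = 0.00527 mg/L.
After input B: C = (31.05·0.00527 + 0.19·1.3) / 31.24 = 0.01315 mg/L.

0.0131 mg/L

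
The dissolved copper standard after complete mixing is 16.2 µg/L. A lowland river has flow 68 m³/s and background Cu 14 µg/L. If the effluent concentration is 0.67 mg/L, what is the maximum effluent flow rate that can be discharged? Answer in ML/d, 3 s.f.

19.8 ML/d

14 µg/L = 0.014 mg/L.
16.2 µg/L = 0.0162 mg/L.
Mass balance at complete mixing: C_std·(Q_w + Q_r) = Q_w·C_e + Q_r·C_b.
Rearranging, Q_w = Q_r·(C_std − C_b)/(C_e − C_std) = 68·(0.0162 − 0.014) / (0.67 − 0.0162) = 0.2288 m³/s.
= 19.77 ML/d.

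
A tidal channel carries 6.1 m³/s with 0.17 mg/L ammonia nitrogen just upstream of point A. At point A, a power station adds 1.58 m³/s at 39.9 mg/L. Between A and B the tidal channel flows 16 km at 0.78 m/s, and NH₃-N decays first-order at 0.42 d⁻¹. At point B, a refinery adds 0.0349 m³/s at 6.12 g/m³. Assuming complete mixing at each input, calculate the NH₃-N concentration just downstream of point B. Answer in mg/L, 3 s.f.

7.55 mg/L

After input A: C = (6.1·0.17 + 1.58·39.9) / 7.68 = 8.344 mg/L.
Over the 16 km reach to input B (t = 2.051e+04 s = 0.2374 d), decay gives C = 8.344·exp(−0.42·0.2374) = 7.552 mg/L.
After input B: C = (7.68·7.552 + 0.0349·6.12) / 7.715 = 7.545 mg/L.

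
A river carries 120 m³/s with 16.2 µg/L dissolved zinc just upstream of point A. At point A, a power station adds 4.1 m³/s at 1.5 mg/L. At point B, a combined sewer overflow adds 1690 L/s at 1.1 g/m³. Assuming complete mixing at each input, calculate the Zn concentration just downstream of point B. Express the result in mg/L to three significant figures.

0.0791 mg/L

16.2 µg/L = 0.0162 mg/L.
After input A: C = (120·0.0162 + 4.1·1.5) / 124.1 = 0.06522 mg/L.
1690 L/s = 1.69 m³/s.
After input B: C = (124.1·0.06522 + 1.69·1.1) / 125.8 = 0.07912 mg/L.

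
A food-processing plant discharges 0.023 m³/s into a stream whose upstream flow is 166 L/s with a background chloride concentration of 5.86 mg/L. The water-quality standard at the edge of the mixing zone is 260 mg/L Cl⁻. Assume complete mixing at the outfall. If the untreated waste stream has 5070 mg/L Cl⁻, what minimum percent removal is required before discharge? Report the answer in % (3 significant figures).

58.7 %

166 L/s = 0.166 m³/s.
Mass balance: 260·0.189 = 0.023·Cₑ + 0.166·5.86.
Cₑ = (49.14 − 0.9728) / 0.023 = 2094 mg/L.
Required removal = 1 − 2094/5070 = 58.69 %.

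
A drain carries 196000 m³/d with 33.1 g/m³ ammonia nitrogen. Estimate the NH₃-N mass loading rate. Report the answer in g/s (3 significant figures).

75.1 g/s

196000 m³/d = 2.269 m³/s.
Mass flux = Q·C = 2.269 m³/s × 33.1 g/m³ = 75.09 g/s.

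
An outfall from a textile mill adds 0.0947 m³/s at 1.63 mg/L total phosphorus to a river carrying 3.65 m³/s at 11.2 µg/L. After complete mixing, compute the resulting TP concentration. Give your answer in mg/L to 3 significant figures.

11.2 µg/L = 0.0112 mg/L.
By mass balance at complete mixing, C = (0.0947·1.63 + 3.65·0.0112) / (0.0947 + 3.65) = 0.1952/3.745 = 0.05214 mg/L.

0.0521 mg/L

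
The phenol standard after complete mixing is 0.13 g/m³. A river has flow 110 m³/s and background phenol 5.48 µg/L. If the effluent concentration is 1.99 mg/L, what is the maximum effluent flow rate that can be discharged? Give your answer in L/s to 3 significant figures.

7360 L/s

5.48 µg/L = 0.00548 mg/L.
Mass balance at complete mixing: C_std·(Q_w + Q_r) = Q_w·C_e + Q_r·C_b.
Rearranging, Q_w = Q_r·(C_std − C_b)/(C_e − C_std) = 110·(0.13 − 0.00548) / (1.99 − 0.13) = 7.364 m³/s.
= 7364 L/s.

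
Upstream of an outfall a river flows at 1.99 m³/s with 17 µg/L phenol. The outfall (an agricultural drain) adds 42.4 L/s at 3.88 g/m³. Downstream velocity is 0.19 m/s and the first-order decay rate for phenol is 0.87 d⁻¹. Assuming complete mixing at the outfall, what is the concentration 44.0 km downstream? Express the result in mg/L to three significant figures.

0.00948 mg/L

42.4 L/s = 0.0424 m³/s.
17 µg/L = 0.017 mg/L.
After complete mixing, C₀ = (0.0424·3.88 + 1.99·0.017) / 2.032 = 0.09759 mg/L.
Travel time t = 4.4e+04 m / 0.19 m/s = 2.316e+05 s = 2.68 d.
C = 0.09759·exp(−0.87·2.68) = 0.09759·0.09711 = 0.009477 mg/L.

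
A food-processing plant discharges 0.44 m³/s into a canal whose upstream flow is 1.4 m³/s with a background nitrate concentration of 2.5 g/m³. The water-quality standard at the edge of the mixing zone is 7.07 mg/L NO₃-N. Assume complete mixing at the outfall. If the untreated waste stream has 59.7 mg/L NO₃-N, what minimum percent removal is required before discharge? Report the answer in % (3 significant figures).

63.8 %

Mass balance: 7.07·1.84 = 0.44·Cₑ + 1.4·2.5.
Cₑ = (13.01 − 3.5) / 0.44 = 21.61 mg/L.
Required removal = 1 − 21.61/59.7 = 63.8 %.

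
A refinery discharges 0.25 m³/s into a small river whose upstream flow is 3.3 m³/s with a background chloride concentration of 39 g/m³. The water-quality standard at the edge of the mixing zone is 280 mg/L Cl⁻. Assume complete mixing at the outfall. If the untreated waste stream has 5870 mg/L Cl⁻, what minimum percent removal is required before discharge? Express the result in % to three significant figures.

Mass balance: 280·3.55 = 0.25·Cₑ + 3.3·39.
Cₑ = (994 − 128.7) / 0.25 = 3461 mg/L.
Required removal = 1 − 3461/5870 = 41.04 %.

41.0 %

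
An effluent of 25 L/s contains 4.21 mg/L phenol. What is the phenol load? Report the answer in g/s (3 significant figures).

0.105 g/s

25 L/s = 0.025 m³/s.
Mass flux = Q·C = 0.025 m³/s × 4.21 g/m³ = 0.1053 g/s.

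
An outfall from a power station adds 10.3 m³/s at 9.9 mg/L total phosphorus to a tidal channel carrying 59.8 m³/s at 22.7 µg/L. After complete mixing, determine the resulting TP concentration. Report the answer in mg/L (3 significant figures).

1.47 mg/L

22.7 µg/L = 0.0227 mg/L.
By mass balance at complete mixing, C = (10.3·9.9 + 59.8·0.0227) / (10.3 + 59.8) = 103.3/70.1 = 1.474 mg/L.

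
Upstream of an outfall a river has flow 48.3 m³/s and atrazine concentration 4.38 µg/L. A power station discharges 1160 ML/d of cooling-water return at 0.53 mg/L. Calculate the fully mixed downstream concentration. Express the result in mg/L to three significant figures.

1160 ML/d = 13.43 m³/s.
4.38 µg/L = 0.00438 mg/L.
Conservation of mass across the mixing zone: C = (13.43·0.53 + 48.3·0.00438) / (13.43 + 48.3) = 7.327/61.73 = 0.1187 mg/L.

0.119 mg/L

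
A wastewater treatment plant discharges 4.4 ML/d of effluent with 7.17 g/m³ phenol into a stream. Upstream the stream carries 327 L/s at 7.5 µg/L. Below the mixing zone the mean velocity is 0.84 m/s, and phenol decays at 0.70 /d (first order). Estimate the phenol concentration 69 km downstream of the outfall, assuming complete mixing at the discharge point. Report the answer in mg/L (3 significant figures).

0.500 mg/L

4.4 ML/d = 0.05093 m³/s.
327 L/s = 0.327 m³/s.
7.5 µg/L = 0.0075 mg/L.
After complete mixing, C₀ = (0.05093·7.17 + 0.327·0.0075) / 0.3779 = 0.9727 mg/L.
Travel time t = 6.9e+04 m / 0.84 m/s = 8.214e+04 s = 0.9507 d.
C = 0.9727·exp(−0.70·0.9507) = 0.9727·0.514 = 0.5 mg/L.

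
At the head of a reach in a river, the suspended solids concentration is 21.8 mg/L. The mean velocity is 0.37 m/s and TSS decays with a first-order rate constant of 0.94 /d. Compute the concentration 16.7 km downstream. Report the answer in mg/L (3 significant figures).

Travel time t = 16.7 km / 0.37 m/s = 1.67e+04/0.37 = 4.514e+04 s = 0.5224 d.
First-order decay: C = 21.8·exp(−0.94·0.5224) = 21.8·0.612 = 13.34 mg/L.

13.3 mg/L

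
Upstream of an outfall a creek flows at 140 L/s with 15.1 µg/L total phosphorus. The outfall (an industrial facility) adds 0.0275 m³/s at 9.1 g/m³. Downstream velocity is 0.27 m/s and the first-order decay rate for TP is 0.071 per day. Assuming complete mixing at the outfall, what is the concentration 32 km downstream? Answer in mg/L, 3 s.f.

1.37 mg/L

140 L/s = 0.14 m³/s.
15.1 µg/L = 0.0151 mg/L.
After complete mixing, C₀ = (0.0275·9.1 + 0.14·0.0151) / 0.1675 = 1.507 mg/L.
Travel time t = 3.2e+04 m / 0.27 m/s = 1.185e+05 s = 1.372 d.
C = 1.507·exp(−0.071·1.372) = 1.507·0.9072 = 1.367 mg/L.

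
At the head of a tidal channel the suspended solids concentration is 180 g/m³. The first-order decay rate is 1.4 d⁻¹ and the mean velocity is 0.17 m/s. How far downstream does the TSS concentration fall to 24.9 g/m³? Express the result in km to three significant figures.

20.8 km

From C = C₀·e^(−kt), t = ln(C₀/C)/k = ln(180/24.9)/1.4 = 1.978/1.4 = 1.413 d.
Distance = v·t = 0.17 m/s × 1.221e+05 s = 2.075e+04 m = 20.75 km.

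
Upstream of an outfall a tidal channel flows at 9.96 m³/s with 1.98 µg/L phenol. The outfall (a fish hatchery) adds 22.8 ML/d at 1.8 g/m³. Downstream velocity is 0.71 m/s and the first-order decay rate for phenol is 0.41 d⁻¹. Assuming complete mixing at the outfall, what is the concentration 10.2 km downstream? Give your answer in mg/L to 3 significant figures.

0.0452 mg/L

22.8 ML/d = 0.2639 m³/s.
1.98 µg/L = 0.00198 mg/L.
After complete mixing, C₀ = (0.2639·1.8 + 9.96·0.00198) / 10.22 = 0.04839 mg/L.
Travel time t = 1.02e+04 m / 0.71 m/s = 1.437e+04 s = 0.1663 d.
C = 0.04839·exp(−0.41·0.1663) = 0.04839·0.9341 = 0.0452 mg/L.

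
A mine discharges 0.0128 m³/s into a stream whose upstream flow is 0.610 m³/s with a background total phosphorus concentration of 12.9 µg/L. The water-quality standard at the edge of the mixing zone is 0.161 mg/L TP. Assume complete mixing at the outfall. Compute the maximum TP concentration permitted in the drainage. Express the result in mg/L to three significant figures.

7.22 mg/L

12.9 µg/L = 0.0129 mg/L.
Mass balance: 0.161·0.6228 = 0.0128·Cₑ + 0.61·0.0129.
Cₑ = (0.1003 − 0.007869) / 0.0128 = 7.219 mg/L.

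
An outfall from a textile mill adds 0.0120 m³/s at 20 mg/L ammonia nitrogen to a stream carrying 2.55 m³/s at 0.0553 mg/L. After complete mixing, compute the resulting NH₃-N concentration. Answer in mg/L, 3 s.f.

Flow-weighted mixing gives C = (0.012·20 + 2.55·0.0553) / (0.012 + 2.55) = 0.381/2.562 = 0.1487 mg/L.

0.149 mg/L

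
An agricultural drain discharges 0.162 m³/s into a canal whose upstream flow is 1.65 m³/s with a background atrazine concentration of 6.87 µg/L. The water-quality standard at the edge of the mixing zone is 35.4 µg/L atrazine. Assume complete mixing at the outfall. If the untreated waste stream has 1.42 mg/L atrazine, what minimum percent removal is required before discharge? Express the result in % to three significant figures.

77.0 %

6.87 µg/L = 0.00687 mg/L.
35.4 µg/L = 0.0354 mg/L.
Mass balance: 0.0354·1.812 = 0.162·Cₑ + 1.65·0.00687.
Cₑ = (0.06414 − 0.01134) / 0.162 = 0.326 mg/L.
Required removal = 1 − 0.326/1.42 = 77.04 %.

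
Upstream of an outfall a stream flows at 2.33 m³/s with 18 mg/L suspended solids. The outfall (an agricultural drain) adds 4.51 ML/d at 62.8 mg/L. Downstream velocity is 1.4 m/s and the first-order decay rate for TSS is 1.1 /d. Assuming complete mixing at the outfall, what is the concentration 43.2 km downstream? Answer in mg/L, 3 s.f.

4.51 ML/d = 0.0522 m³/s.
After complete mixing, C₀ = (0.0522·62.8 + 2.33·18) / 2.382 = 18.98 mg/L.
Travel time t = 4.32e+04 m / 1.4 m/s = 3.086e+04 s = 0.3571 d.
C = 18.98·exp(−1.1·0.3571) = 18.98·0.6751 = 12.81 mg/L.

12.8 mg/L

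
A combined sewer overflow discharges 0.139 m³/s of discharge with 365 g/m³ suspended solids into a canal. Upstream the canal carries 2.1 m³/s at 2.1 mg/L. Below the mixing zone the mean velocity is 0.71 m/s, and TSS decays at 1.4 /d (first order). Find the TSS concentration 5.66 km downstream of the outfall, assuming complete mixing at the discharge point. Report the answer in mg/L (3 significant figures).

21.6 mg/L

After complete mixing, C₀ = (0.139·365 + 2.1·2.1) / 2.239 = 24.63 mg/L.
Travel time t = 5660 m / 0.71 m/s = 7972 s = 0.09227 d.
C = 24.63·exp(−1.4·0.09227) = 24.63·0.8788 = 21.64 mg/L.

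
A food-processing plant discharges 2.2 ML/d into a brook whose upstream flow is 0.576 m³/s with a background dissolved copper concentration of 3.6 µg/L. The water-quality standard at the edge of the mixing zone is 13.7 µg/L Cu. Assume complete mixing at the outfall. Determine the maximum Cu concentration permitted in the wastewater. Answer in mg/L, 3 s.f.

2.2 ML/d = 0.02546 m³/s.
3.6 µg/L = 0.0036 mg/L.
13.7 µg/L = 0.0137 mg/L.
Mass balance: 0.0137·0.6015 = 0.02546·Cₑ + 0.576·0.0036.
Cₑ = (0.00824 − 0.002074) / 0.02546 = 0.2422 mg/L.

0.242 mg/L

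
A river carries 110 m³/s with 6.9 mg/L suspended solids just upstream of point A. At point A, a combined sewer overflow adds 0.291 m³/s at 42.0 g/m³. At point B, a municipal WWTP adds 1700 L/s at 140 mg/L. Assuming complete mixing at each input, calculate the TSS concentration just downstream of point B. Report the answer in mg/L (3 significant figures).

After input A: C = (110·6.9 + 0.291·42) / 110.3 = 6.993 mg/L.
1700 L/s = 1.7 m³/s.
After input B: C = (110.3·6.993 + 1.7·140) / 112 = 9.012 mg/L.

9.01 mg/L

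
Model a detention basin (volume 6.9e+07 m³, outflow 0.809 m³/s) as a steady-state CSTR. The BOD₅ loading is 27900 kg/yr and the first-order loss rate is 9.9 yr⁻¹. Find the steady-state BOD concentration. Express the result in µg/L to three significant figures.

Outflow Q = 0.809 m³/s × 3.156e+07 s/yr = 2.553e+07 m³/yr.
Steady-state CSTR mass balance: W = Q·C + k·V·C, so C = W/(Q + kV).
Q + kV = 2.553e+07 + 9.9·6.9e+07 = 7.086e+08 m³/yr.
C = 27900/7.086e+08 = 3.937e-05 kg/m³ = 0.03937 mg/L = 39.37 µg/L.

39.4 µg/L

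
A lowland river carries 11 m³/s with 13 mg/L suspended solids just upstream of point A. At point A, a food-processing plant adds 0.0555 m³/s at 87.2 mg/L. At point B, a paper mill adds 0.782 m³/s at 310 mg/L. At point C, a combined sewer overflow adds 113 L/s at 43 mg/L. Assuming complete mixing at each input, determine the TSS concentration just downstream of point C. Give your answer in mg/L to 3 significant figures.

After input A: C = (11·13 + 0.0555·87.2) / 11.06 = 13.37 mg/L.
After input B: C = (11.06·13.37 + 0.782·310) / 11.84 = 32.97 mg/L.
113 L/s = 0.113 m³/s.
After input C: C = (11.84·32.97 + 0.113·43) / 11.95 = 33.06 mg/L.

33.1 mg/L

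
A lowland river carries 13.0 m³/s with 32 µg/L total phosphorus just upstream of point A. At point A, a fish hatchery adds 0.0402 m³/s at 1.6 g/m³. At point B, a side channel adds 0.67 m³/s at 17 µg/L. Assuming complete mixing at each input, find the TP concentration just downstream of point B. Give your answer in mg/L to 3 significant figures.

32 µg/L = 0.032 mg/L.
After input A: C = (13·0.032 + 0.0402·1.6) / 13.04 = 0.03683 mg/L.
17 µg/L = 0.017 mg/L.
After input B: C = (13.04·0.03683 + 0.67·0.017) / 13.71 = 0.03586 mg/L.

0.0359 mg/L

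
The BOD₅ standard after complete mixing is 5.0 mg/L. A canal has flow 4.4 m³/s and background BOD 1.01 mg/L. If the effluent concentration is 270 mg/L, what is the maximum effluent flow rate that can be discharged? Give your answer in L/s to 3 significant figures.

Mass balance at complete mixing: C_std·(Q_w + Q_r) = Q_w·C_e + Q_r·C_b.
Rearranging, Q_w = Q_r·(C_std − C_b)/(C_e − C_std) = 4.4·(5 − 1.01) / (270 − 5) = 0.06625 m³/s.
= 66.25 L/s.

66.2 L/s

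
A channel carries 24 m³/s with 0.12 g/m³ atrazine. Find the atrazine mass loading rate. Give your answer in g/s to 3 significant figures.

Mass flux = Q·C = 24 m³/s × 0.12 g/m³ = 2.88 g/s.

2.88 g/s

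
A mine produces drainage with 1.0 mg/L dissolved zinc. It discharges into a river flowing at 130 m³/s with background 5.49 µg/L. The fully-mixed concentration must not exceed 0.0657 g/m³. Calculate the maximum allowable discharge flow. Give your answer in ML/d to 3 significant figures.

724 ML/d

5.49 µg/L = 0.00549 mg/L.
Mass balance at complete mixing: C_std·(Q_w + Q_r) = Q_w·C_e + Q_r·C_b.
Rearranging, Q_w = Q_r·(C_std − C_b)/(C_e − C_std) = 130·(0.0657 − 0.00549) / (1 − 0.0657) = 8.378 m³/s.
= 723.8 ML/d.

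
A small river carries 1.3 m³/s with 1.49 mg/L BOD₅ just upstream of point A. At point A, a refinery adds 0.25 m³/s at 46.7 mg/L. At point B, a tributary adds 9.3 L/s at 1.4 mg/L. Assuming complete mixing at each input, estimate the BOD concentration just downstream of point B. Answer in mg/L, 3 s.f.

After input A: C = (1.3·1.49 + 0.25·46.7) / 1.55 = 8.782 mg/L.
9.3 L/s = 0.0093 m³/s.
After input B: C = (1.55·8.782 + 0.0093·1.4) / 1.559 = 8.738 mg/L.

8.74 mg/L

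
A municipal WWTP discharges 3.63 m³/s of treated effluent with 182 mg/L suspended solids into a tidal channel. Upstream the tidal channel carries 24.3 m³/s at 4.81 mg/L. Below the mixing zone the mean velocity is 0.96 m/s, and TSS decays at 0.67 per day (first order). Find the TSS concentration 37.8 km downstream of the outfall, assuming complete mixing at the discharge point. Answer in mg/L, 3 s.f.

20.5 mg/L

After complete mixing, C₀ = (3.63·182 + 24.3·4.81) / 27.93 = 27.84 mg/L.
Travel time t = 3.78e+04 m / 0.96 m/s = 3.938e+04 s = 0.4557 d.
C = 27.84·exp(−0.67·0.4557) = 27.84·0.7369 = 20.51 mg/L.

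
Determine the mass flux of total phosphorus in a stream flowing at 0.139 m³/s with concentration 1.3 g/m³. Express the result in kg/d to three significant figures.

15.6 kg/d

Mass flux = Q·C = 0.139 m³/s × 1.3 g/m³ = 0.1807 g/s.
= 0.1807 g/s × 86.4 = 15.61 kg/d.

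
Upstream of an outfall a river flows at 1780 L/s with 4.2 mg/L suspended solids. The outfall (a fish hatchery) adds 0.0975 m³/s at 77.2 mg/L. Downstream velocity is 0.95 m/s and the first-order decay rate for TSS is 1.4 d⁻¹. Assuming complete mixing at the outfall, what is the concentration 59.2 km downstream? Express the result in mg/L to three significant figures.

1780 L/s = 1.78 m³/s.
After complete mixing, C₀ = (0.0975·77.2 + 1.78·4.2) / 1.877 = 7.991 mg/L.
Travel time t = 5.92e+04 m / 0.95 m/s = 6.232e+04 s = 0.7212 d.
C = 7.991·exp(−1.4·0.7212) = 7.991·0.3643 = 2.911 mg/L.

2.91 mg/L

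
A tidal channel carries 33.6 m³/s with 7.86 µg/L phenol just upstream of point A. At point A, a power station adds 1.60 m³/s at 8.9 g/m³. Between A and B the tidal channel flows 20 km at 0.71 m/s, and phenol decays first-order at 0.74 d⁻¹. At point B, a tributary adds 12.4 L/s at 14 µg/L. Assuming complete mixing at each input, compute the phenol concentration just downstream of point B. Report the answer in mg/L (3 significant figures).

0.324 mg/L

7.86 µg/L = 0.00786 mg/L.
After input A: C = (33.6·0.00786 + 1.6·8.9) / 35.2 = 0.412 mg/L.
Over the 20 km reach to input B (t = 2.817e+04 s = 0.326 d), decay gives C = 0.412·exp(−0.74·0.326) = 0.3237 mg/L.
12.4 L/s = 0.0124 m³/s.
14 µg/L = 0.014 mg/L.
After input B: C = (35.2·0.3237 + 0.0124·0.014) / 35.21 = 0.3236 mg/L.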